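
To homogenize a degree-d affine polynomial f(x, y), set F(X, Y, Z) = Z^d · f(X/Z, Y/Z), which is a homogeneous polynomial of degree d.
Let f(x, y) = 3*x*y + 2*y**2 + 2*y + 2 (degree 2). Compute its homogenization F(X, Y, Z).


F(X, Y, Z) = 3*X*Y + 2*Y**2 + 2*Y*Z + 2*Z**2

deg(f) = 2.
Substitute x = X/Z, y = Y/Z into f, then multiply by Z^2.
  monomial 3·x^1·y^1 ↦ 3·X^1·Y^1·Z^0.
  monomial 2·x^0·y^2 ↦ 2·X^0·Y^2·Z^0.
  monomial 2·x^0·y^1 ↦ 2·X^0·Y^1·Z^1.
  monomial 2·x^0·y^0 ↦ 2·X^0·Y^0·Z^2.
Collecting: F(X, Y, Z) = 3*X*Y + 2*Y**2 + 2*Y*Z + 2*Z**2.


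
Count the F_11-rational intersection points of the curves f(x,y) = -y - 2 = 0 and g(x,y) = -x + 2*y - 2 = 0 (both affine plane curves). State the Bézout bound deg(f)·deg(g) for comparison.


Common zeros: {(5, 9)}; count = 1; Bézout bound = 1.

deg(f) = 1, deg(g) = 1, so Bézout bound = 1.
Scan x ∈ F_11. For each x, list the y ∈ F_11 with f(x, y) ≡ 0 and those with g(x, y) ≡ 0 (mod 11); the common zeros in that column are the intersection.
  x = 0: f ≡ 0 at y ∈ {9}; g ≡ 0 at y ∈ {1}; common: ∅.
  x = 1: f ≡ 0 at y ∈ {9}; g ≡ 0 at y ∈ {7}; common: ∅.
  x = 2: f ≡ 0 at y ∈ {9}; g ≡ 0 at y ∈ {2}; common: ∅.
  x = 3: f ≡ 0 at y ∈ {9}; g ≡ 0 at y ∈ {8}; common: ∅.
  x = 4: f ≡ 0 at y ∈ {9}; g ≡ 0 at y ∈ {3}; common: ∅.
  x = 5: f ≡ 0 at y ∈ {9}; g ≡ 0 at y ∈ {9}; common: {9}.
  x = 6: f ≡ 0 at y ∈ {9}; g ≡ 0 at y ∈ {4}; common: ∅.
  x = 7: f ≡ 0 at y ∈ {9}; g ≡ 0 at y ∈ {10}; common: ∅.
  x = 8: f ≡ 0 at y ∈ {9}; g ≡ 0 at y ∈ {5}; common: ∅.
  x = 9: f ≡ 0 at y ∈ {9}; g ≡ 0 at y ∈ {0}; common: ∅.
  x = 10: f ≡ 0 at y ∈ {9}; g ≡ 0 at y ∈ {6}; common: ∅.
Collecting: common zeros = {(5, 9)}, so the count is 1.
Comparison with the Bézout bound: 1 ≤ 1 = deg(f)·deg(g), as expected for curves with no common component (the bound is attained).


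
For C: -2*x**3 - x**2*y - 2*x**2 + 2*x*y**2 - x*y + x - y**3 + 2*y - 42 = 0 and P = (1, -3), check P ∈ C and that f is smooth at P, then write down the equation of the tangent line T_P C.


Tangent line at P: 18*x - 39*y - 135 = 0.

Step 1: f(1, -3) = 0, so P lies on C.
Step 2: partial derivatives
  f_x(x, y) = -6*x**2 - 2*x*y - 4*x + 2*y**2 - y + 1, f_y(x, y) = -x**2 + 4*x*y - x - 3*y**2 + 2.
  f_x(P) = 18, f_y(P) = -39 (gradient nonzero, so P is smooth).
Step 3: tangent line at P: 18·(x − 1) + -39·(y − -3) = 0.
Expanding: 18*x - 39*y - 135 = 0.


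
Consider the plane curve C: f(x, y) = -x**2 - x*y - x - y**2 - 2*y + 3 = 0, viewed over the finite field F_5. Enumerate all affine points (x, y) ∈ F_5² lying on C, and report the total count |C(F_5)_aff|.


Affine F_5-points: {(0, 1), (0, 2), (2, 2), (2, 4), (3, 1), (3, 4)}; count = 6.

For each of the 25 pairs (x, y) ∈ F_5², evaluate f(x, y) mod 5. Record the zeros.
  x = 0: [0↦3, 1↦0, 2↦0, 3↦3, 4↦4]  zeros at y ∈ {1, 2}
  x = 1: [0↦1, 1↦2, 2↦1, 3↦3, 4↦3]  zeros at y ∈ ∅
  x = 2: [0↦2, 1↦2, 2↦0, 3↦1, 4↦0]  zeros at y ∈ {2, 4}
  x = 3: [0↦1, 1↦0, 2↦2, 3↦2, 4↦0]  zeros at y ∈ {1, 4}
  x = 4: [0↦3, 1↦1, 2↦2, 3↦1, 4↦3]  zeros at y ∈ ∅
Collecting zeros: affine points = {(0, 1), (0, 2), (2, 2), (2, 4), (3, 1), (3, 4)}.
Total count |C(F_5)_aff| = 6.


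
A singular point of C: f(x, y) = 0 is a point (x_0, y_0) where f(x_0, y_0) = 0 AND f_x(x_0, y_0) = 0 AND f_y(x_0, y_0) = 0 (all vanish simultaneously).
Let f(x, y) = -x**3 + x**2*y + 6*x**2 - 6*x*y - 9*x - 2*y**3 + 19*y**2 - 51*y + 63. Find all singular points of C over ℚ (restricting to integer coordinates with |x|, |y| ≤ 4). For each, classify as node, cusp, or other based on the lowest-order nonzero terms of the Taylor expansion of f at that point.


Singular points: {(3, 3)}; classification: cusp.

Compute partial derivatives:
  f_x = -3*x**2 + 2*x*y + 12*x - 6*y - 9.
  f_y = x**2 - 6*x - 6*y**2 + 38*y - 51.
Scan x_0 ∈ {−4, ..., 4}. For each x_0, f_y(x_0, y) is a polynomial in y; find its integer roots y ∈ {−4, ..., 4}, then test f_x and f at those candidates.
  x = -4: f_y(-4, y) = -6*y**2 + 38*y - 11; no integer root y with |y| ≤ 4.
  x = -3: f_y(-3, y) = -6*y**2 + 38*y - 24; no integer root y with |y| ≤ 4.
  x = -2: f_y(-2, y) = -6*y**2 + 38*y - 35; no integer root y with |y| ≤ 4.
  x = -1: f_y(-1, y) = -6*y**2 + 38*y - 44; no integer root y with |y| ≤ 4.
  x = 0: f_y(0, y) = -6*y**2 + 38*y - 51; no integer root y with |y| ≤ 4.
  x = 1: f_y(1, y) = -6*y**2 + 38*y - 56; vanishes at y ∈ {4}. (1, 4): f_x = -16 ≠ 0.
  x = 2: f_y(2, y) = -6*y**2 + 38*y - 59; no integer root y with |y| ≤ 4.
  x = 3: f_y(3, y) = -6*y**2 + 38*y - 60; vanishes at y ∈ {3}. (3, 3): f_x = 0, f = 0 — SINGULAR.
  x = 4: f_y(4, y) = -6*y**2 + 38*y - 59; no integer root y with |y| ≤ 4.
Only singular point on the grid: (3, 3).
Classify: substitute x = 3 + u, y = 3 + v and expand: f = -u**3 + u**2*v - 2*v**3 + v**2.
No constant or linear terms (consistent with a singular point). Quadratic part: v**2. Cubic part: -u**3 + u**2*v - 2*v**3.
The quadratic part v**2 is a perfect square, so there is a single (double) tangent line v = 0, i.e. y = 3. Restricting the cubic part to that line (v = 0) leaves -u**3 ≠ 0, so f is not divisible by v and the branch is v² ≈ u**3 to lowest order — this is a cusp.
Classification: cusp.


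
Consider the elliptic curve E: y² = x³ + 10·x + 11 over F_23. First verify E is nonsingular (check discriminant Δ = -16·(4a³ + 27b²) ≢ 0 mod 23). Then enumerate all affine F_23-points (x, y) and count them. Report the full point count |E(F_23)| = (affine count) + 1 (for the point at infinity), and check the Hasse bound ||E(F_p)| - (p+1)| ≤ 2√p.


Affine points = {(2, 4), (2, 19), (4, 0), (5, 5), (5, 18), (9, 5), (9, 18), (11, 7), (11, 16), (16, 9), (16, 14), (20, 0), (21, 11), (21, 12), (22, 0)}; affine count = 15; |E(F_23)| = 16.

Discriminant check: Δ ∝ 4a³ + 27b² = 4·10³ + 27·11² = 4·1000 + 27·121 ≡ 22 (mod 23). Nonzero ⇒ E is nonsingular.
For each x ∈ F_23, compute rhs = x³ + 10·x + 11 mod 23, then count y ∈ F_23 with y² ≡ rhs.
  x = 0: rhs = 11, matching y values: none (0 points).
  x = 1: rhs = 22, matching y values: none (0 points).
  x = 2: rhs = 16, matching y values: 4, 19 (2 points).
  x = 3: rhs = 22, matching y values: none (0 points).
  x = 4: rhs = 0, matching y values: 0 (1 points).
  x = 5: rhs = 2, matching y values: 5, 18 (2 points).
  x = 6: rhs = 11, matching y values: none (0 points).
  x = 7: rhs = 10, matching y values: none (0 points).
  x = 8: rhs = 5, matching y values: none (0 points).
  x = 9: rhs = 2, matching y values: 5, 18 (2 points).
  x = 10: rhs = 7, matching y values: none (0 points).
  x = 11: rhs = 3, matching y values: 7, 16 (2 points).
  x = 12: rhs = 19, matching y values: none (0 points).
  x = 13: rhs = 15, matching y values: none (0 points).
  x = 14: rhs = 20, matching y values: none (0 points).
  x = 15: rhs = 17, matching y values: none (0 points).
  x = 16: rhs = 12, matching y values: 9, 14 (2 points).
  x = 17: rhs = 11, matching y values: none (0 points).
  x = 18: rhs = 20, matching y values: none (0 points).
  x = 19: rhs = 22, matching y values: none (0 points).
  x = 20: rhs = 0, matching y values: 0 (1 points).
  x = 21: rhs = 6, matching y values: 11, 12 (2 points).
  x = 22: rhs = 0, matching y values: 0 (1 points).
Total affine count: 15.
Full point count |E(F_23)| = 15 + 1 = 16.
Hasse bound: |16 − (23+1)| = |-8| = 8 ≤ 2√23 ≈ 9.5917 ✓.


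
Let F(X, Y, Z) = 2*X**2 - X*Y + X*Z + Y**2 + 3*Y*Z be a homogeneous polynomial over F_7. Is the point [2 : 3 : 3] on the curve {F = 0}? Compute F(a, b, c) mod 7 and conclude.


F(2,3,3) ≡ 2 (mod 7); P is NOT on the curve.

Evaluate F(2, 3, 3) term-by-term (mod 7).
  2*X**2 ↦ 2·4·1·1 = 8
  -X*Y ↦ -1·2·3·1 = -6
  X*Z ↦ 1·2·1·3 = 6
  Y**2 ↦ 1·1·9·1 = 9
  3*Y*Z ↦ 3·1·3·3 = 27
Sum: F(2, 3, 3) = (8) + (-6) + (6) + (9) + (27) = 44.
Reducing mod 7: 44 ≡ 2 (mod 7).
Since F(a, b, c) ≡ 2 ≠ 0 (mod 7), P does NOT lie on the curve.


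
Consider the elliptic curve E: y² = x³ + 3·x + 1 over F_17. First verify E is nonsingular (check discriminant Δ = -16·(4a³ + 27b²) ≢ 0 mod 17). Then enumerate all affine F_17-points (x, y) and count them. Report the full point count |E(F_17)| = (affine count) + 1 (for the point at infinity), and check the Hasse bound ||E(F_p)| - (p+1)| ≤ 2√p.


Affine points = {(0, 1), (0, 16), (2, 7), (2, 10), (4, 3), (4, 14), (7, 5), (7, 12), (9, 3), (9, 14), (14, 4), (14, 13), (15, 2), (15, 15)}; affine count = 14; |E(F_17)| = 15.

Discriminant check: Δ ∝ 4a³ + 27b² = 4·3³ + 27·1² = 4·27 + 27·1 ≡ 16 (mod 17). Nonzero ⇒ E is nonsingular.
For each x ∈ F_17, compute rhs = x³ + 3·x + 1 mod 17, then count y ∈ F_17 with y² ≡ rhs.
  x = 0: rhs = 1, matching y values: 1, 16 (2 points).
  x = 1: rhs = 5, matching y values: none (0 points).
  x = 2: rhs = 15, matching y values: 7, 10 (2 points).
  x = 3: rhs = 3, matching y values: none (0 points).
  x = 4: rhs = 9, matching y values: 3, 14 (2 points).
  x = 5: rhs = 5, matching y values: none (0 points).
  x = 6: rhs = 14, matching y values: none (0 points).
  x = 7: rhs = 8, matching y values: 5, 12 (2 points).
  x = 8: rhs = 10, matching y values: none (0 points).
  x = 9: rhs = 9, matching y values: 3, 14 (2 points).
  x = 10: rhs = 11, matching y values: none (0 points).
  x = 11: rhs = 5, matching y values: none (0 points).
  x = 12: rhs = 14, matching y values: none (0 points).
  x = 13: rhs = 10, matching y values: none (0 points).
  x = 14: rhs = 16, matching y values: 4, 13 (2 points).
  x = 15: rhs = 4, matching y values: 2, 15 (2 points).
  x = 16: rhs = 14, matching y values: none (0 points).
Total affine count: 14.
Full point count |E(F_17)| = 14 + 1 = 15.
Hasse bound: |15 − (17+1)| = |-3| = 3 ≤ 2√17 ≈ 8.2462 ✓.


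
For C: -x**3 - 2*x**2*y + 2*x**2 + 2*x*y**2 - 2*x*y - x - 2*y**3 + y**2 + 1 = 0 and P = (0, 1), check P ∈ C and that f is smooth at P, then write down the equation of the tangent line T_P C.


Tangent line at P: -x - 4*y + 4 = 0.

Step 1: f(0, 1) = 0, so P lies on C.
Step 2: partial derivatives
  f_x(x, y) = -3*x**2 - 4*x*y + 4*x + 2*y**2 - 2*y - 1, f_y(x, y) = -2*x**2 + 4*x*y - 2*x - 6*y**2 + 2*y.
  f_x(P) = -1, f_y(P) = -4 (gradient nonzero, so P is smooth).
Step 3: tangent line at P: -1·(x − 0) + -4·(y − 1) = 0.
Expanding: -x - 4*y + 4 = 0.


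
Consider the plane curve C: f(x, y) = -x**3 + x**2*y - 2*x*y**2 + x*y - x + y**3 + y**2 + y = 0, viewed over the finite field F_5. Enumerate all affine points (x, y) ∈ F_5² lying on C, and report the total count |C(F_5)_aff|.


Affine F_5-points: {(0, 0), (1, 3), (2, 0), (2, 1), (2, 2), (3, 0)}; count = 6.

For each of the 25 pairs (x, y) ∈ F_5², evaluate f(x, y) mod 5. Record the zeros.
  x = 0: [0↦0, 1↦3, 2↦4, 3↦4, 4↦4]  zeros at y ∈ {0}
  x = 1: [0↦3, 1↦1, 2↦3, 3↦0, 4↦3]  zeros at y ∈ {3}
  x = 2: [0↦0, 1↦0, 2↦0, 3↦1, 4↦4]  zeros at y ∈ {0, 1, 2}
  x = 3: [0↦0, 1↦4, 2↦4, 3↦1, 4↦1]  zeros at y ∈ {0}
  x = 4: [0↦2, 1↦2, 2↦4, 3↦4, 4↦3]  zeros at y ∈ ∅
Collecting zeros: affine points = {(0, 0), (1, 3), (2, 0), (2, 1), (2, 2), (3, 0)}.
Total count |C(F_5)_aff| = 6.


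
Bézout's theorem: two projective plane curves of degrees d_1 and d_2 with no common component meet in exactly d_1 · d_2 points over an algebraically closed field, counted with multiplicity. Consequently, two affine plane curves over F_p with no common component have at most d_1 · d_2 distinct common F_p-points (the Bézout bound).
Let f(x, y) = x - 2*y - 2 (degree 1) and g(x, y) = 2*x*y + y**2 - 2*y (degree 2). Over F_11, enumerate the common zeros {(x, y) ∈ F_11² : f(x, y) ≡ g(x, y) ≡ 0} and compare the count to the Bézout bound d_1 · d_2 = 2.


Common zeros: {(2, 0), (10, 4)}; count = 2; Bézout bound = 2.

deg(f) = 1, deg(g) = 2, so Bézout bound = 2.
Scan x ∈ F_11. For each x, list the y ∈ F_11 with f(x, y) ≡ 0 and those with g(x, y) ≡ 0 (mod 11); the common zeros in that column are the intersection.
  x = 0: f ≡ 0 at y ∈ {10}; g ≡ 0 at y ∈ {0, 2}; common: ∅.
  x = 1: f ≡ 0 at y ∈ {5}; g ≡ 0 at y ∈ {0}; common: ∅.
  x = 2: f ≡ 0 at y ∈ {0}; g ≡ 0 at y ∈ {0, 9}; common: {0}.
  x = 3: f ≡ 0 at y ∈ {6}; g ≡ 0 at y ∈ {0, 7}; common: ∅.
  x = 4: f ≡ 0 at y ∈ {1}; g ≡ 0 at y ∈ {0, 5}; common: ∅.
  x = 5: f ≡ 0 at y ∈ {7}; g ≡ 0 at y ∈ {0, 3}; common: ∅.
  x = 6: f ≡ 0 at y ∈ {2}; g ≡ 0 at y ∈ {0, 1}; common: ∅.
  x = 7: f ≡ 0 at y ∈ {8}; g ≡ 0 at y ∈ {0, 10}; common: ∅.
  x = 8: f ≡ 0 at y ∈ {3}; g ≡ 0 at y ∈ {0, 8}; common: ∅.
  x = 9: f ≡ 0 at y ∈ {9}; g ≡ 0 at y ∈ {0, 6}; common: ∅.
  x = 10: f ≡ 0 at y ∈ {4}; g ≡ 0 at y ∈ {0, 4}; common: {4}.
Collecting: common zeros = {(2, 0), (10, 4)}, so the count is 2.
Comparison with the Bézout bound: 2 ≤ 2 = deg(f)·deg(g), as expected for curves with no common component (the bound is attained).


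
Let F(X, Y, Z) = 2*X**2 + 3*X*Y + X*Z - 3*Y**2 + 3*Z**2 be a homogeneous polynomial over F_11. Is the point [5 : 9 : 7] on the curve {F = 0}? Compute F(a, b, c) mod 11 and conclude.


F(5,9,7) ≡ 3 (mod 11); P is NOT on the curve.

Evaluate F(5, 9, 7) term-by-term (mod 11).
  2*X**2 ↦ 2·25·1·1 = 50
  3*X*Y ↦ 3·5·9·1 = 135
  X*Z ↦ 1·5·1·7 = 35
  -3*Y**2 ↦ -3·1·81·1 = -243
  3*Z**2 ↦ 3·1·1·49 = 147
Sum: F(5, 9, 7) = (50) + (135) + (35) + (-243) + (147) = 124.
Reducing mod 11: 124 ≡ 3 (mod 11).
Since F(a, b, c) ≡ 3 ≠ 0 (mod 11), P does NOT lie on the curve.


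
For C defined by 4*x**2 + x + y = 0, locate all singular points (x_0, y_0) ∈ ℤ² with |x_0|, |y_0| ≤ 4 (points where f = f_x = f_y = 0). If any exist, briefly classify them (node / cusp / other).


No singular points in the scanned grid; C is smooth there.

Compute partial derivatives:
  f_x = 8*x + 1.
  f_y = 1.
f_y = 1 is a nonzero constant, so f_y never vanishes: no point (x, y) can satisfy f = f_x = f_y = 0. In particular no (x, y) ∈ {−4, ..., 4}² is singular; the curve is smooth.


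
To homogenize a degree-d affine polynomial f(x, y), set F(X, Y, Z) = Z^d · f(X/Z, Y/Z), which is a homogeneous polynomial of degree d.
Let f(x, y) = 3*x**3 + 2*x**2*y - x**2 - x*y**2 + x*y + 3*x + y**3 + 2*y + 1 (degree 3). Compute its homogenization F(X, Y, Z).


F(X, Y, Z) = 3*X**3 + 2*X**2*Y - X**2*Z - X*Y**2 + X*Y*Z + 3*X*Z**2 + Y**3 + 2*Y*Z**2 + Z**3

deg(f) = 3.
Substitute x = X/Z, y = Y/Z into f, then multiply by Z^3.
  monomial 3·x^3·y^0 ↦ 3·X^3·Y^0·Z^0.
  monomial 2·x^2·y^1 ↦ 2·X^2·Y^1·Z^0.
  monomial -1·x^2·y^0 ↦ -1·X^2·Y^0·Z^1.
  monomial -1·x^1·y^2 ↦ -1·X^1·Y^2·Z^0.
  monomial 1·x^1·y^1 ↦ 1·X^1·Y^1·Z^1.
  monomial 3·x^1·y^0 ↦ 3·X^1·Y^0·Z^2.
  monomial 1·x^0·y^3 ↦ 1·X^0·Y^3·Z^0.
  monomial 2·x^0·y^1 ↦ 2·X^0·Y^1·Z^2.
  monomial 1·x^0·y^0 ↦ 1·X^0·Y^0·Z^3.
Collecting: F(X, Y, Z) = 3*X**3 + 2*X**2*Y - X**2*Z - X*Y**2 + X*Y*Z + 3*X*Z**2 + Y**3 + 2*Y*Z**2 + Z**3.


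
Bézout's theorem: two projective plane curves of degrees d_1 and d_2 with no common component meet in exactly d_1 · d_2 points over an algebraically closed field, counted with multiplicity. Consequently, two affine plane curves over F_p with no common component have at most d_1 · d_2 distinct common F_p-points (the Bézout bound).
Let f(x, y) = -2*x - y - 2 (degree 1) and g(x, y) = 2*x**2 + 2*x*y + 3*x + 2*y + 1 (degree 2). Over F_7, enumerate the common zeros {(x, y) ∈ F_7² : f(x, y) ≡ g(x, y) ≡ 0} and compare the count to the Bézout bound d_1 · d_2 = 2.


Common zeros: {(2, 1), (6, 0)}; count = 2; Bézout bound = 2.

deg(f) = 1, deg(g) = 2, so Bézout bound = 2.
Scan x ∈ F_7. For each x, list the y ∈ F_7 with f(x, y) ≡ 0 and those with g(x, y) ≡ 0 (mod 7); the common zeros in that column are the intersection.
  x = 0: f ≡ 0 at y ∈ {5}; g ≡ 0 at y ∈ {3}; common: ∅.
  x = 1: f ≡ 0 at y ∈ {3}; g ≡ 0 at y ∈ {2}; common: ∅.
  x = 2: f ≡ 0 at y ∈ {1}; g ≡ 0 at y ∈ {1}; common: {1}.
  x = 3: f ≡ 0 at y ∈ {6}; g ≡ 0 at y ∈ {0}; common: ∅.
  x = 4: f ≡ 0 at y ∈ {4}; g ≡ 0 at y ∈ {6}; common: ∅.
  x = 5: f ≡ 0 at y ∈ {2}; g ≡ 0 at y ∈ {5}; common: ∅.
  x = 6: f ≡ 0 at y ∈ {0}; g ≡ 0 at y ∈ {0, 1, 2, 3, 4, 5, 6}; common: {0}.
Collecting: common zeros = {(2, 1), (6, 0)}, so the count is 2.
Comparison with the Bézout bound: 2 ≤ 2 = deg(f)·deg(g), as expected for curves with no common component (the bound is attained).


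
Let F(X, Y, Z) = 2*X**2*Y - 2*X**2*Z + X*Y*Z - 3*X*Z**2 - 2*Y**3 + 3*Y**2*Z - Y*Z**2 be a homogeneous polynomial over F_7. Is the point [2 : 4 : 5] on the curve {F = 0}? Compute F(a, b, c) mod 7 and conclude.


F(2,4,5) ≡ 6 (mod 7); P is NOT on the curve.

Evaluate F(2, 4, 5) term-by-term (mod 7).
  2*X**2*Y ↦ 2·4·4·1 = 32
  -2*X**2*Z ↦ -2·4·1·5 = -40
  X*Y*Z ↦ 1·2·4·5 = 40
  -3*X*Z**2 ↦ -3·2·1·25 = -150
  -2*Y**3 ↦ -2·1·64·1 = -128
  3*Y**2*Z ↦ 3·1·16·5 = 240
  -Y*Z**2 ↦ -1·1·4·25 = -100
Sum: F(2, 4, 5) = (32) + (-40) + (40) + (-150) + (-128) + (240) + (-100) = -106.
Reducing mod 7: -106 ≡ 6 (mod 7).
Since F(a, b, c) ≡ 6 ≠ 0 (mod 7), P does NOT lie on the curve.


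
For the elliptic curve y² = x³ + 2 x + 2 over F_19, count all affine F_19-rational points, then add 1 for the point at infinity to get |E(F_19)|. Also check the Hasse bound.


Affine points = {(1, 9), (1, 10), (3, 4), (3, 15), (4, 6), (4, 13), (5, 2), (5, 17), (7, 6), (7, 13), (8, 6), (8, 13), (11, 5), (11, 14), (12, 5), (12, 14), (14, 0), (15, 5), (15, 14), (16, 8), (16, 11), (17, 3), (17, 16)}; affine count = 23; |E(F_19)| = 24.

Discriminant check: Δ ∝ 4a³ + 27b² = 4·2³ + 27·2² = 4·8 + 27·4 ≡ 7 (mod 19). Nonzero ⇒ E is nonsingular.
For each x ∈ F_19, compute rhs = x³ + 2·x + 2 mod 19, then count y ∈ F_19 with y² ≡ rhs.
  x = 0: rhs = 2, matching y values: none (0 points).
  x = 1: rhs = 5, matching y values: 9, 10 (2 points).
  x = 2: rhs = 14, matching y values: none (0 points).
  x = 3: rhs = 16, matching y values: 4, 15 (2 points).
  x = 4: rhs = 17, matching y values: 6, 13 (2 points).
  x = 5: rhs = 4, matching y values: 2, 17 (2 points).
  x = 6: rhs = 2, matching y values: none (0 points).
  x = 7: rhs = 17, matching y values: 6, 13 (2 points).
  x = 8: rhs = 17, matching y values: 6, 13 (2 points).
  x = 9: rhs = 8, matching y values: none (0 points).
  x = 10: rhs = 15, matching y values: none (0 points).
  x = 11: rhs = 6, matching y values: 5, 14 (2 points).
  x = 12: rhs = 6, matching y values: 5, 14 (2 points).
  x = 13: rhs = 2, matching y values: none (0 points).
  x = 14: rhs = 0, matching y values: 0 (1 points).
  x = 15: rhs = 6, matching y values: 5, 14 (2 points).
  x = 16: rhs = 7, matching y values: 8, 11 (2 points).
  x = 17: rhs = 9, matching y values: 3, 16 (2 points).
  x = 18: rhs = 18, matching y values: none (0 points).
Total affine count: 23.
Full point count |E(F_19)| = 23 + 1 = 24.
Hasse bound: |24 − (19+1)| = |4| = 4 ≤ 2√19 ≈ 8.7178 ✓.


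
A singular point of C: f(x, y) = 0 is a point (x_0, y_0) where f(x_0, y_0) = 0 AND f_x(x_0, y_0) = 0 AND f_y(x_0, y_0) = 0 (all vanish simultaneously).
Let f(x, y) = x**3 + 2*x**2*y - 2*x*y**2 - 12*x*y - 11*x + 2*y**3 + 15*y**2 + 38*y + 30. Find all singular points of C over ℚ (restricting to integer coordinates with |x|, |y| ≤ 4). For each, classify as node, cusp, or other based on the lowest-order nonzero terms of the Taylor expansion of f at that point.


Singular points: {(1, -2)}; classification: node.

Compute partial derivatives:
  f_x = 3*x**2 + 4*x*y - 2*y**2 - 12*y - 11.
  f_y = 2*x**2 - 4*x*y - 12*x + 6*y**2 + 30*y + 38.
Scan x_0 ∈ {−4, ..., 4}. For each x_0, f_y(x_0, y) is a polynomial in y; find its integer roots y ∈ {−4, ..., 4}, then test f_x and f at those candidates.
  x = -4: f_y(-4, y) = 6*y**2 + 46*y + 118; no integer root y with |y| ≤ 4.
  x = -3: f_y(-3, y) = 6*y**2 + 42*y + 92; no integer root y with |y| ≤ 4.
  x = -2: f_y(-2, y) = 6*y**2 + 38*y + 70; no integer root y with |y| ≤ 4.
  x = -1: f_y(-1, y) = 6*y**2 + 34*y + 52; no integer root y with |y| ≤ 4.
  x = 0: f_y(0, y) = 6*y**2 + 30*y + 38; no integer root y with |y| ≤ 4.
  x = 1: f_y(1, y) = 6*y**2 + 26*y + 28; vanishes at y ∈ {-2}. (1, -2): f_x = 0, f = 0 — SINGULAR.
  x = 2: f_y(2, y) = 6*y**2 + 22*y + 22; no integer root y with |y| ≤ 4.
  x = 3: f_y(3, y) = 6*y**2 + 18*y + 20; no integer root y with |y| ≤ 4.
  x = 4: f_y(4, y) = 6*y**2 + 14*y + 22; no integer root y with |y| ≤ 4.
Only singular point on the grid: (1, -2).
Classify: substitute x = 1 + u, y = -2 + v and expand: f = u**3 + 2*u**2*v - u**2 - 2*u*v**2 + 2*v**3 + v**2.
No constant or linear terms (consistent with a singular point). Quadratic part: -u**2 + v**2. Cubic part: u**3 + 2*u**2*v - 2*u*v**2 + 2*v**3.
The quadratic part v**2 - u**2 = (v − u)(v + u) splits into two distinct linear factors, so there are two distinct tangent lines y − -2 = ±(x − 1) — this is a node (ordinary double point).
Classification: node.


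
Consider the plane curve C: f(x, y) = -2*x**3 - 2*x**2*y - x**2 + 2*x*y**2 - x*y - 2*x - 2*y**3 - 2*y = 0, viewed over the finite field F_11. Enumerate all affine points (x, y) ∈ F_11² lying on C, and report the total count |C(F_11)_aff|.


Affine F_11-points: {(0, 0), (1, 4), (3, 1), (4, 8), (5, 7), (6, 1), (8, 9), (9, 5), (9, 10)}; count = 9.

For each of the 121 pairs (x, y) ∈ F_11², evaluate f(x, y) mod 11. Record the zeros.
  x = 0: [0↦0, 1↦7, 2↦2, 3↦6, 4↦7, 5↦4, 6↦7, 7↦4, 8↦5, 9↦9, 10↦4]  zeros at y ∈ {0}
  x = 1: [0↦6, 1↦1, 2↦10, 3↦10, 4↦0, 5↦1, 6↦1, 7↦10, 8↦5, 9↦7, 10↦4]  zeros at y ∈ {4}
  x = 2: [0↦9, 1↦10, 2↦7, 3↦10, 4↦7, 5↦8, 6↦1, 7↦7, 8↦3, 9↦10, 10↦5]  zeros at y ∈ ∅
  x = 3: [0↦8, 1↦0, 2↦3, 3↦5, 4↦5, 5↦2, 6↦6, 7↦5, 8↦9, 9↦6, 10↦6]  zeros at y ∈ {1}
  x = 4: [0↦2, 1↦3, 2↦8, 3↦5, 4↦4, 5↦4, 6↦4, 7↦3, 8↦0, 9↦5, 10↦6]  zeros at y ∈ {8}
  x = 5: [0↦1, 1↦7, 2↦10, 3↦9, 4↦3, 5↦2, 6↦5, 7↦0, 8↦8, 9↦6, 10↦4]  zeros at y ∈ {7}
  x = 6: [0↦4, 1↦0, 2↦8, 3↦5, 4↦1, 5↦6, 6↦8, 7↦6, 8↦10, 9↦8, 10↦10]  zeros at y ∈ {1}
  x = 7: [0↦10, 1↦3, 2↦1, 3↦3, 4↦8, 5↦4, 6↦1, 7↦9, 8↦5, 9↦10, 10↦1]  zeros at y ∈ ∅
  x = 8: [0↦7, 1↦4, 2↦10, 3↦2, 4↦1, 5↦6, 6↦5, 7↦8, 8↦3, 9↦0, 10↦9]  zeros at y ∈ {9}
  x = 9: [0↦5, 1↦2, 2↦1, 3↦1, 4↦1, 5↦0, 6↦8, 7↦2, 8↦3, 9↦10, 10↦0]  zeros at y ∈ {5, 10}
  x = 10: [0↦3, 1↦7, 2↦6, 3↦10, 4↦7, 5↦7, 6↦9, 7↦1, 8↦4, 9↦6, 10↦6]  zeros at y ∈ ∅
Collecting zeros: affine points = {(0, 0), (1, 4), (3, 1), (4, 8), (5, 7), (6, 1), (8, 9), (9, 5), (9, 10)}.
Total count |C(F_11)_aff| = 9.


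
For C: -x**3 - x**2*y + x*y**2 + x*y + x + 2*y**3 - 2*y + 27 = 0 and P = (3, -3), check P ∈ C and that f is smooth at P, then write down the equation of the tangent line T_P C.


Tangent line at P: -2*x + 28*y + 90 = 0.

Step 1: f(3, -3) = 0, so P lies on C.
Step 2: partial derivatives
  f_x(x, y) = -3*x**2 - 2*x*y + y**2 + y + 1, f_y(x, y) = -x**2 + 2*x*y + x + 6*y**2 - 2.
  f_x(P) = -2, f_y(P) = 28 (gradient nonzero, so P is smooth).
Step 3: tangent line at P: -2·(x − 3) + 28·(y − -3) = 0.
Expanding: -2*x + 28*y + 90 = 0.


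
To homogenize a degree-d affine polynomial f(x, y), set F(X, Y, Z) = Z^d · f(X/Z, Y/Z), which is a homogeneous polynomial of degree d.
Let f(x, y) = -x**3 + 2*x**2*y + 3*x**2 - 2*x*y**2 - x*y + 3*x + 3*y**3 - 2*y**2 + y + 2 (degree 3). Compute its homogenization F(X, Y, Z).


F(X, Y, Z) = -X**3 + 2*X**2*Y + 3*X**2*Z - 2*X*Y**2 - X*Y*Z + 3*X*Z**2 + 3*Y**3 - 2*Y**2*Z + Y*Z**2 + 2*Z**3

deg(f) = 3.
Substitute x = X/Z, y = Y/Z into f, then multiply by Z^3.
  monomial -1·x^3·y^0 ↦ -1·X^3·Y^0·Z^0.
  monomial 2·x^2·y^1 ↦ 2·X^2·Y^1·Z^0.
  monomial 3·x^2·y^0 ↦ 3·X^2·Y^0·Z^1.
  monomial -2·x^1·y^2 ↦ -2·X^1·Y^2·Z^0.
  monomial -1·x^1·y^1 ↦ -1·X^1·Y^1·Z^1.
  monomial 3·x^1·y^0 ↦ 3·X^1·Y^0·Z^2.
  monomial 3·x^0·y^3 ↦ 3·X^0·Y^3·Z^0.
  monomial -2·x^0·y^2 ↦ -2·X^0·Y^2·Z^1.
  monomial 1·x^0·y^1 ↦ 1·X^0·Y^1·Z^2.
  monomial 2·x^0·y^0 ↦ 2·X^0·Y^0·Z^3.
Collecting: F(X, Y, Z) = -X**3 + 2*X**2*Y + 3*X**2*Z - 2*X*Y**2 - X*Y*Z + 3*X*Z**2 + 3*Y**3 - 2*Y**2*Z + Y*Z**2 + 2*Z**3.


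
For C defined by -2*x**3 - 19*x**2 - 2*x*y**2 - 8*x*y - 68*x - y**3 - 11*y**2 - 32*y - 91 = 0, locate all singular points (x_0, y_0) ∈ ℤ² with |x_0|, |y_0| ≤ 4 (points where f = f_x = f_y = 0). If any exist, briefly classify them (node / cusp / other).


Singular points: {(-3, -2)}; classification: node.

Compute partial derivatives:
  f_x = -6*x**2 - 38*x - 2*y**2 - 8*y - 68.
  f_y = -4*x*y - 8*x - 3*y**2 - 22*y - 32.
Scan x_0 ∈ {−4, ..., 4}. For each x_0, f_y(x_0, y) is a polynomial in y; find its integer roots y ∈ {−4, ..., 4}, then test f_x and f at those candidates.
  x = -4: f_y(-4, y) = -3*y**2 - 6*y; vanishes at y ∈ {-2, 0}. (-4, -2): f_x = -4 ≠ 0; (-4, 0): f_x = -12 ≠ 0.
  x = -3: f_y(-3, y) = -3*y**2 - 10*y - 8; vanishes at y ∈ {-2}. (-3, -2): f_x = 0, f = 0 — SINGULAR.
  x = -2: f_y(-2, y) = -3*y**2 - 14*y - 16; vanishes at y ∈ {-2}. (-2, -2): f_x = -8 ≠ 0.
  x = -1: f_y(-1, y) = -3*y**2 - 18*y - 24; vanishes at y ∈ {-4, -2}. (-1, -4): f_x = -36 ≠ 0; (-1, -2): f_x = -28 ≠ 0.
  x = 0: f_y(0, y) = -3*y**2 - 22*y - 32; vanishes at y ∈ {-2}. (0, -2): f_x = -60 ≠ 0.
  x = 1: f_y(1, y) = -3*y**2 - 26*y - 40; vanishes at y ∈ {-2}. (1, -2): f_x = -104 ≠ 0.
  x = 2: f_y(2, y) = -3*y**2 - 30*y - 48; vanishes at y ∈ {-2}. (2, -2): f_x = -160 ≠ 0.
  x = 3: f_y(3, y) = -3*y**2 - 34*y - 56; vanishes at y ∈ {-2}. (3, -2): f_x = -228 ≠ 0.
  x = 4: f_y(4, y) = -3*y**2 - 38*y - 64; vanishes at y ∈ {-2}. (4, -2): f_x = -308 ≠ 0.
Only singular point on the grid: (-3, -2).
Classify: substitute x = -3 + u, y = -2 + v and expand: f = -2*u**3 - u**2 - 2*u*v**2 - v**3 + v**2.
No constant or linear terms (consistent with a singular point). Quadratic part: -u**2 + v**2. Cubic part: -2*u**3 - 2*u*v**2 - v**3.
The quadratic part v**2 - u**2 = (v − u)(v + u) splits into two distinct linear factors, so there are two distinct tangent lines y − -2 = ±(x − -3) — this is a node (ordinary double point).
Classification: node.


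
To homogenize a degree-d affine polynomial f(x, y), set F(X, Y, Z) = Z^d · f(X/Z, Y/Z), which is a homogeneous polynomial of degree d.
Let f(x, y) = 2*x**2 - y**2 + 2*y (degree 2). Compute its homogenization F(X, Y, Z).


F(X, Y, Z) = 2*X**2 - Y**2 + 2*Y*Z

deg(f) = 2.
Substitute x = X/Z, y = Y/Z into f, then multiply by Z^2.
  monomial 2·x^2·y^0 ↦ 2·X^2·Y^0·Z^0.
  monomial -1·x^0·y^2 ↦ -1·X^0·Y^2·Z^0.
  monomial 2·x^0·y^1 ↦ 2·X^0·Y^1·Z^1.
Collecting: F(X, Y, Z) = 2*X**2 - Y**2 + 2*Y*Z.


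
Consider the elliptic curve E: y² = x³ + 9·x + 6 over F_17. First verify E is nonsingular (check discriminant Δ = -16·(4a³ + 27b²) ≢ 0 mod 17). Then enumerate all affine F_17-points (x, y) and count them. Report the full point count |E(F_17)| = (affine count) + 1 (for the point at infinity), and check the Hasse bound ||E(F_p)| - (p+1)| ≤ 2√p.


Affine points = {(1, 4), (1, 13), (2, 7), (2, 10), (3, 3), (3, 14), (4, 2), (4, 15), (6, 2), (6, 15), (7, 2), (7, 15), (9, 0), (10, 5), (10, 12), (11, 5), (11, 12), (13, 5), (13, 12), (16, 8), (16, 9)}; affine count = 21; |E(F_17)| = 22.

Discriminant check: Δ ∝ 4a³ + 27b² = 4·9³ + 27·6² = 4·729 + 27·36 ≡ 12 (mod 17). Nonzero ⇒ E is nonsingular.
For each x ∈ F_17, compute rhs = x³ + 9·x + 6 mod 17, then count y ∈ F_17 with y² ≡ rhs.
  x = 0: rhs = 6, matching y values: none (0 points).
  x = 1: rhs = 16, matching y values: 4, 13 (2 points).
  x = 2: rhs = 15, matching y values: 7, 10 (2 points).
  x = 3: rhs = 9, matching y values: 3, 14 (2 points).
  x = 4: rhs = 4, matching y values: 2, 15 (2 points).
  x = 5: rhs = 6, matching y values: none (0 points).
  x = 6: rhs = 4, matching y values: 2, 15 (2 points).
  x = 7: rhs = 4, matching y values: 2, 15 (2 points).
  x = 8: rhs = 12, matching y values: none (0 points).
  x = 9: rhs = 0, matching y values: 0 (1 points).
  x = 10: rhs = 8, matching y values: 5, 12 (2 points).
  x = 11: rhs = 8, matching y values: 5, 12 (2 points).
  x = 12: rhs = 6, matching y values: none (0 points).
  x = 13: rhs = 8, matching y values: 5, 12 (2 points).
  x = 14: rhs = 3, matching y values: none (0 points).
  x = 15: rhs = 14, matching y values: none (0 points).
  x = 16: rhs = 13, matching y values: 8, 9 (2 points).
Total affine count: 21.
Full point count |E(F_17)| = 21 + 1 = 22.
Hasse bound: |22 − (17+1)| = |4| = 4 ≤ 2√17 ≈ 8.2462 ✓.


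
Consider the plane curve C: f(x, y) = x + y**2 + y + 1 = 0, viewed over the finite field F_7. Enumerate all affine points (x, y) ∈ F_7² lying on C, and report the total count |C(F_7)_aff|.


Affine F_7-points: {(0, 2), (0, 4), (1, 3), (4, 1), (4, 5), (6, 0), (6, 6)}; count = 7.

For each of the 49 pairs (x, y) ∈ F_7², evaluate f(x, y) mod 7. Record the zeros.
  x = 0: [0↦1, 1↦3, 2↦0, 3↦6, 4↦0, 5↦3, 6↦1]  zeros at y ∈ {2, 4}
  x = 1: [0↦2, 1↦4, 2↦1, 3↦0, 4↦1, 5↦4, 6↦2]  zeros at y ∈ {3}
  x = 2: [0↦3, 1↦5, 2↦2, 3↦1, 4↦2, 5↦5, 6↦3]  zeros at y ∈ ∅
  x = 3: [0↦4, 1↦6, 2↦3, 3↦2, 4↦3, 5↦6, 6↦4]  zeros at y ∈ ∅
  x = 4: [0↦5, 1↦0, 2↦4, 3↦3, 4↦4, 5↦0, 6↦5]  zeros at y ∈ {1, 5}
  x = 5: [0↦6, 1↦1, 2↦5, 3↦4, 4↦5, 5↦1, 6↦6]  zeros at y ∈ ∅
  x = 6: [0↦0, 1↦2, 2↦6, 3↦5, 4↦6, 5↦2, 6↦0]  zeros at y ∈ {0, 6}
Collecting zeros: affine points = {(0, 2), (0, 4), (1, 3), (4, 1), (4, 5), (6, 0), (6, 6)}.
Total count |C(F_7)_aff| = 7.


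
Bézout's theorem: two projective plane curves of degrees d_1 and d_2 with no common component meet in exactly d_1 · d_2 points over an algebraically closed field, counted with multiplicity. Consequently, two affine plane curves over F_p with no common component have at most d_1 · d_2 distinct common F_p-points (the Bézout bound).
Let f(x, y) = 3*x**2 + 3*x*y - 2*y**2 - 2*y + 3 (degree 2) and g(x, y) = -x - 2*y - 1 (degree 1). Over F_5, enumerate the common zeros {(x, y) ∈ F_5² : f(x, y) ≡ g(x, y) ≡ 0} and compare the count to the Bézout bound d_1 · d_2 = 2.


Common zeros: ∅; count = 0; Bézout bound = 2.

deg(f) = 2, deg(g) = 1, so Bézout bound = 2.
Scan x ∈ F_5. For each x, list the y ∈ F_5 with f(x, y) ≡ 0 and those with g(x, y) ≡ 0 (mod 5); the common zeros in that column are the intersection.
  x = 0: f ≡ 0 at y ∈ ∅; g ≡ 0 at y ∈ {2}; common: ∅.
  x = 1: f ≡ 0 at y ∈ {1, 2}; g ≡ 0 at y ∈ {4}; common: ∅.
  x = 2: f ≡ 0 at y ∈ {0, 2}; g ≡ 0 at y ∈ {1}; common: ∅.
  x = 3: f ≡ 0 at y ∈ {0, 1}; g ≡ 0 at y ∈ {3}; common: ∅.
  x = 4: f ≡ 0 at y ∈ ∅; g ≡ 0 at y ∈ {0}; common: ∅.
Collecting: common zeros = ∅, so the count is 0.
Comparison with the Bézout bound: 0 ≤ 2 = deg(f)·deg(g), as expected for curves with no common component (the affine F_5-count falls short of the bound because intersections may lie at infinity, over extension fields, or carry multiplicity).


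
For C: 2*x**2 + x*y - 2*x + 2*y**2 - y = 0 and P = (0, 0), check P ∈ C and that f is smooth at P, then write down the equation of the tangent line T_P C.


Tangent line at P: -2*x - y = 0.

Step 1: f(0, 0) = 0, so P lies on C.
Step 2: partial derivatives
  f_x(x, y) = 4*x + y - 2, f_y(x, y) = x + 4*y - 1.
  f_x(P) = -2, f_y(P) = -1 (gradient nonzero, so P is smooth).
Step 3: tangent line at P: -2·(x − 0) + -1·(y − 0) = 0.
Expanding: -2*x - y = 0.


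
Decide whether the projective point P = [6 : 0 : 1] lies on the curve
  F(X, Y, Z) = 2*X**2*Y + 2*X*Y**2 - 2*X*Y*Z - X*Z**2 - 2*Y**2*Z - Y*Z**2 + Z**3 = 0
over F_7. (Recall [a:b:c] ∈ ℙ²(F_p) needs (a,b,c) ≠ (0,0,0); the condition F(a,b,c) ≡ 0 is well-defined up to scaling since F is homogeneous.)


F(6,0,1) ≡ 2 (mod 7); P is NOT on the curve.

Evaluate F(6, 0, 1) term-by-term (mod 7).
  2*X**2*Y ↦ 2·36·0·1 = 0
  2*X*Y**2 ↦ 2·6·0·1 = 0
  -2*X*Y*Z ↦ -2·6·0·1 = 0
  -X*Z**2 ↦ -1·6·1·1 = -6
  -2*Y**2*Z ↦ -2·1·0·1 = 0
  -Y*Z**2 ↦ -1·1·0·1 = 0
  Z**3 ↦ 1·1·1·1 = 1
Sum: F(6, 0, 1) = (0) + (0) + (0) + (-6) + (0) + (0) + (1) = -5.
Reducing mod 7: -5 ≡ 2 (mod 7).
Since F(a, b, c) ≡ 2 ≠ 0 (mod 7), P does NOT lie on the curve.


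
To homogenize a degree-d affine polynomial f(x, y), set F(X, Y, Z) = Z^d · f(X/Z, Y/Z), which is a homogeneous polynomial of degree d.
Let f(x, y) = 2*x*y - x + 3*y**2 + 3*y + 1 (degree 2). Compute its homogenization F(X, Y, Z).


F(X, Y, Z) = 2*X*Y - X*Z + 3*Y**2 + 3*Y*Z + Z**2

deg(f) = 2.
Substitute x = X/Z, y = Y/Z into f, then multiply by Z^2.
  monomial 2·x^1·y^1 ↦ 2·X^1·Y^1·Z^0.
  monomial -1·x^1·y^0 ↦ -1·X^1·Y^0·Z^1.
  monomial 3·x^0·y^2 ↦ 3·X^0·Y^2·Z^0.
  monomial 3·x^0·y^1 ↦ 3·X^0·Y^1·Z^1.
  monomial 1·x^0·y^0 ↦ 1·X^0·Y^0·Z^2.
Collecting: F(X, Y, Z) = 2*X*Y - X*Z + 3*Y**2 + 3*Y*Z + Z**2.


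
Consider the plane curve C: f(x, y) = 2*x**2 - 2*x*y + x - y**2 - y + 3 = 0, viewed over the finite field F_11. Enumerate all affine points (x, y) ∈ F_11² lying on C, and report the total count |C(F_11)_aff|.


Affine F_11-points: {(1, 4), (2, 3), (5, 5), (5, 6), (6, 3), (6, 6), (8, 1), (8, 4), (9, 1), (9, 2)}; count = 10.

For each of the 121 pairs (x, y) ∈ F_11², evaluate f(x, y) mod 11. Record the zeros.
  x = 0: [0↦3, 1↦1, 2↦8, 3↦2, 4↦5, 5↦6, 6↦5, 7↦2, 8↦8, 9↦1, 10↦3]  zeros at y ∈ ∅
  x = 1: [0↦6, 1↦2, 2↦7, 3↦10, 4↦0, 5↦10, 6↦7, 7↦2, 8↦6, 9↦8, 10↦8]  zeros at y ∈ {4}
  x = 2: [0↦2, 1↦7, 2↦10, 3↦0, 4↦10, 5↦7, 6↦2, 7↦6, 8↦8, 9↦8, 10↦6]  zeros at y ∈ {3}
  x = 3: [0↦2, 1↦5, 2↦6, 3↦5, 4↦2, 5↦8, 6↦1, 7↦3, 8↦3, 9↦1, 10↦8]  zeros at y ∈ ∅
  x = 4: [0↦6, 1↦7, 2↦6, 3↦3, 4↦9, 5↦2, 6↦4, 7↦4, 8↦2, 9↦9, 10↦3]  zeros at y ∈ ∅
  x = 5: [0↦3, 1↦2, 2↦10, 3↦5, 4↦9, 5↦0, 6↦0, 7↦9, 8↦5, 9↦10, 10↦2]  zeros at y ∈ {5, 6}
  x = 6: [0↦4, 1↦1, 2↦7, 3↦0, 4↦2, 5↦2, 6↦0, 7↦7, 8↦1, 9↦4, 10↦5]  zeros at y ∈ {3, 6}
  x = 7: [0↦9, 1↦4, 2↦8, 3↦10, 4↦10, 5↦8, 6↦4, 7↦9, 8↦1, 9↦2, 10↦1]  zeros at y ∈ ∅
  x = 8: [0↦7, 1↦0, 2↦2, 3↦2, 4↦0, 5↦7, 6↦1, 7↦4, 8↦5, 9↦4, 10↦1]  zeros at y ∈ {1, 4}
  x = 9: [0↦9, 1↦0, 2↦0, 3↦9, 4↦5, 5↦10, 6↦2, 7↦3, 8↦2, 9↦10, 10↦5]  zeros at y ∈ {1, 2}
  x = 10: [0↦4, 1↦4, 2↦2, 3↦9, 4↦3, 5↦6, 6↦7, 7↦6, 8↦3, 9↦9, 10↦2]  zeros at y ∈ ∅
Collecting zeros: affine points = {(1, 4), (2, 3), (5, 5), (5, 6), (6, 3), (6, 6), (8, 1), (8, 4), (9, 1), (9, 2)}.
Total count |C(F_11)_aff| = 10.


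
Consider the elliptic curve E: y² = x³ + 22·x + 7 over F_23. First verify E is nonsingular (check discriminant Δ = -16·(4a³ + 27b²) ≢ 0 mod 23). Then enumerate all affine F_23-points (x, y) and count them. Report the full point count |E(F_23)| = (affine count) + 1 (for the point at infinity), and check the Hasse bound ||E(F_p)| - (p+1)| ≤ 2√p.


Affine points = {(2, 6), (2, 17), (3, 10), (3, 13), (5, 9), (5, 14), (10, 10), (10, 13), (11, 4), (11, 19), (13, 11), (13, 12), (14, 0), (15, 3), (15, 20), (16, 4), (16, 19), (17, 2), (17, 21), (18, 5), (18, 18), (19, 4), (19, 19), (20, 11), (20, 12), (21, 1), (21, 22)}; affine count = 27; |E(F_23)| = 28.

Discriminant check: Δ ∝ 4a³ + 27b² = 4·22³ + 27·7² = 4·10648 + 27·49 ≡ 8 (mod 23). Nonzero ⇒ E is nonsingular.
For each x ∈ F_23, compute rhs = x³ + 22·x + 7 mod 23, then count y ∈ F_23 with y² ≡ rhs.
  x = 0: rhs = 7, matching y values: none (0 points).
  x = 1: rhs = 7, matching y values: none (0 points).
  x = 2: rhs = 13, matching y values: 6, 17 (2 points).
  x = 3: rhs = 8, matching y values: 10, 13 (2 points).
  x = 4: rhs = 21, matching y values: none (0 points).
  x = 5: rhs = 12, matching y values: 9, 14 (2 points).
  x = 6: rhs = 10, matching y values: none (0 points).
  x = 7: rhs = 21, matching y values: none (0 points).
  x = 8: rhs = 5, matching y values: none (0 points).
  x = 9: rhs = 14, matching y values: none (0 points).
  x = 10: rhs = 8, matching y values: 10, 13 (2 points).
  x = 11: rhs = 16, matching y values: 4, 19 (2 points).
  x = 12: rhs = 21, matching y values: none (0 points).
  x = 13: rhs = 6, matching y values: 11, 12 (2 points).
  x = 14: rhs = 0, matching y values: 0 (1 points).
  x = 15: rhs = 9, matching y values: 3, 20 (2 points).
  x = 16: rhs = 16, matching y values: 4, 19 (2 points).
  x = 17: rhs = 4, matching y values: 2, 21 (2 points).
  x = 18: rhs = 2, matching y values: 5, 18 (2 points).
  x = 19: rhs = 16, matching y values: 4, 19 (2 points).
  x = 20: rhs = 6, matching y values: 11, 12 (2 points).
  x = 21: rhs = 1, matching y values: 1, 22 (2 points).
  x = 22: rhs = 7, matching y values: none (0 points).
Total affine count: 27.
Full point count |E(F_23)| = 27 + 1 = 28.
Hasse bound: |28 − (23+1)| = |4| = 4 ≤ 2√23 ≈ 9.5917 ✓.


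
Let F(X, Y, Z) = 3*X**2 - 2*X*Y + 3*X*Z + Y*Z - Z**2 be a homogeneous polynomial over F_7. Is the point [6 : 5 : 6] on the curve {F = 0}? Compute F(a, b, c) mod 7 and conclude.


F(6,5,6) ≡ 3 (mod 7); P is NOT on the curve.

Evaluate F(6, 5, 6) term-by-term (mod 7).
  3*X**2 ↦ 3·36·1·1 = 108
  -2*X*Y ↦ -2·6·5·1 = -60
  3*X*Z ↦ 3·6·1·6 = 108
  Y*Z ↦ 1·1·5·6 = 30
  -Z**2 ↦ -1·1·1·36 = -36
Sum: F(6, 5, 6) = (108) + (-60) + (108) + (30) + (-36) = 150.
Reducing mod 7: 150 ≡ 3 (mod 7).
Since F(a, b, c) ≡ 3 ≠ 0 (mod 7), P does NOT lie on the curve.


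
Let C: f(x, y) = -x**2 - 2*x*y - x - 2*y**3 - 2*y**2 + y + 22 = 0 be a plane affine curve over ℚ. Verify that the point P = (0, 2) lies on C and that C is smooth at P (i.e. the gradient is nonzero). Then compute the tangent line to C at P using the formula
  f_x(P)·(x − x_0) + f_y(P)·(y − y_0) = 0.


Tangent line at P: -5*x - 31*y + 62 = 0.

Step 1: f(0, 2) = 0, so P lies on C.
Step 2: partial derivatives
  f_x(x, y) = -2*x - 2*y - 1, f_y(x, y) = -2*x - 6*y**2 - 4*y + 1.
  f_x(P) = -5, f_y(P) = -31 (gradient nonzero, so P is smooth).
Step 3: tangent line at P: -5·(x − 0) + -31·(y − 2) = 0.
Expanding: -5*x - 31*y + 62 = 0.


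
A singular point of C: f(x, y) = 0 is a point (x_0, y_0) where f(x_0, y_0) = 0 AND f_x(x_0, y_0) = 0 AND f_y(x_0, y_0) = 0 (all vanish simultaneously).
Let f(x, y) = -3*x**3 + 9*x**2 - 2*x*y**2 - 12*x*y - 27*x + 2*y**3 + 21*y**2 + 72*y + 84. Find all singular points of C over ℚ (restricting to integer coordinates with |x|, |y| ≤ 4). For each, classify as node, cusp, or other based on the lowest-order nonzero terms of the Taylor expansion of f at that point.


Singular points: {(1, -3)}; classification: cusp.

Compute partial derivatives:
  f_x = -9*x**2 + 18*x - 2*y**2 - 12*y - 27.
  f_y = -4*x*y - 12*x + 6*y**2 + 42*y + 72.
Scan x_0 ∈ {−4, ..., 4}. For each x_0, f_y(x_0, y) is a polynomial in y; find its integer roots y ∈ {−4, ..., 4}, then test f_x and f at those candidates.
  x = -4: f_y(-4, y) = 6*y**2 + 58*y + 120; vanishes at y ∈ {-3}. (-4, -3): f_x = -225 ≠ 0.
  x = -3: f_y(-3, y) = 6*y**2 + 54*y + 108; vanishes at y ∈ {-3}. (-3, -3): f_x = -144 ≠ 0.
  x = -2: f_y(-2, y) = 6*y**2 + 50*y + 96; vanishes at y ∈ {-3}. (-2, -3): f_x = -81 ≠ 0.
  x = -1: f_y(-1, y) = 6*y**2 + 46*y + 84; vanishes at y ∈ {-3}. (-1, -3): f_x = -36 ≠ 0.
  x = 0: f_y(0, y) = 6*y**2 + 42*y + 72; vanishes at y ∈ {-4, -3}. (0, -4): f_x = -11 ≠ 0; (0, -3): f_x = -9 ≠ 0.
  x = 1: f_y(1, y) = 6*y**2 + 38*y + 60; vanishes at y ∈ {-3}. (1, -3): f_x = 0, f = 0 — SINGULAR.
  x = 2: f_y(2, y) = 6*y**2 + 34*y + 48; vanishes at y ∈ {-3}. (2, -3): f_x = -9 ≠ 0.
  x = 3: f_y(3, y) = 6*y**2 + 30*y + 36; vanishes at y ∈ {-3, -2}. (3, -3): f_x = -36 ≠ 0; (3, -2): f_x = -38 ≠ 0.
  x = 4: f_y(4, y) = 6*y**2 + 26*y + 24; vanishes at y ∈ {-3}. (4, -3): f_x = -81 ≠ 0.
Only singular point on the grid: (1, -3).
Classify: substitute x = 1 + u, y = -3 + v and expand: f = -3*u**3 - 2*u*v**2 + 2*v**3 + v**2.
No constant or linear terms (consistent with a singular point). Quadratic part: v**2. Cubic part: -3*u**3 - 2*u*v**2 + 2*v**3.
The quadratic part v**2 is a perfect square, so there is a single (double) tangent line v = 0, i.e. y = -3. Restricting the cubic part to that line (v = 0) leaves -3*u**3 ≠ 0, so f is not divisible by v and the branch is v² ≈ 3*u**3 to lowest order — this is a cusp.
Classification: cusp.
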